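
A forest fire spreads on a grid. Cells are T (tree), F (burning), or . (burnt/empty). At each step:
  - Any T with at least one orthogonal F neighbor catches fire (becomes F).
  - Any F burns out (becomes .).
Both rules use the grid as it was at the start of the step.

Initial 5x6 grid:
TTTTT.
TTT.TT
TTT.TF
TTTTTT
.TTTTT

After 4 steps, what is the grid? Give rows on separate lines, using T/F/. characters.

Step 1: 3 trees catch fire, 1 burn out
  TTTTT.
  TTT.TF
  TTT.F.
  TTTTTF
  .TTTTT
Step 2: 3 trees catch fire, 3 burn out
  TTTTT.
  TTT.F.
  TTT...
  TTTTF.
  .TTTTF
Step 3: 3 trees catch fire, 3 burn out
  TTTTF.
  TTT...
  TTT...
  TTTF..
  .TTTF.
Step 4: 3 trees catch fire, 3 burn out
  TTTF..
  TTT...
  TTT...
  TTF...
  .TTF..

TTTF..
TTT...
TTT...
TTF...
.TTF..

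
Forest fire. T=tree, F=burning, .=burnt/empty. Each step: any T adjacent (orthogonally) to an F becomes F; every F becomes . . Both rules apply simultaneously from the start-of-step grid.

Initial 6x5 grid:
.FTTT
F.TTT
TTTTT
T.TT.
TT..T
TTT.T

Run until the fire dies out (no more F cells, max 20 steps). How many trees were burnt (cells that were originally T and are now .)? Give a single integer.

Answer: 19

Derivation:
Step 1: +2 fires, +2 burnt (F count now 2)
Step 2: +4 fires, +2 burnt (F count now 4)
Step 3: +4 fires, +4 burnt (F count now 4)
Step 4: +5 fires, +4 burnt (F count now 5)
Step 5: +3 fires, +5 burnt (F count now 3)
Step 6: +1 fires, +3 burnt (F count now 1)
Step 7: +0 fires, +1 burnt (F count now 0)
Fire out after step 7
Initially T: 21, now '.': 28
Total burnt (originally-T cells now '.'): 19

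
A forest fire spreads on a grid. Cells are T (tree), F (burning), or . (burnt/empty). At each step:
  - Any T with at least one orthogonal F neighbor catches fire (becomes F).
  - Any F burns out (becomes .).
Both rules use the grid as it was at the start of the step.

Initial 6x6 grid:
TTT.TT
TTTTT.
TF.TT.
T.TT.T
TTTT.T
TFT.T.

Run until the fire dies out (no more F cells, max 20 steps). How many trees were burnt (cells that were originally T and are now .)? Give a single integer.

Step 1: +5 fires, +2 burnt (F count now 5)
Step 2: +6 fires, +5 burnt (F count now 6)
Step 3: +5 fires, +6 burnt (F count now 5)
Step 4: +3 fires, +5 burnt (F count now 3)
Step 5: +2 fires, +3 burnt (F count now 2)
Step 6: +1 fires, +2 burnt (F count now 1)
Step 7: +0 fires, +1 burnt (F count now 0)
Fire out after step 7
Initially T: 25, now '.': 33
Total burnt (originally-T cells now '.'): 22

Answer: 22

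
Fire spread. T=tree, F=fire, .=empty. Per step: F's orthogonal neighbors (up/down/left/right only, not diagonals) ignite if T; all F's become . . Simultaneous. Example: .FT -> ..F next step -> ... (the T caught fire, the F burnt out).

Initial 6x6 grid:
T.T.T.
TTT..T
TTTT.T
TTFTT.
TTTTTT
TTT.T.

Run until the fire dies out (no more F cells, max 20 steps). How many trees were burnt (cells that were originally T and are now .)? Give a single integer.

Step 1: +4 fires, +1 burnt (F count now 4)
Step 2: +8 fires, +4 burnt (F count now 8)
Step 3: +6 fires, +8 burnt (F count now 6)
Step 4: +4 fires, +6 burnt (F count now 4)
Step 5: +1 fires, +4 burnt (F count now 1)
Step 6: +0 fires, +1 burnt (F count now 0)
Fire out after step 6
Initially T: 26, now '.': 33
Total burnt (originally-T cells now '.'): 23

Answer: 23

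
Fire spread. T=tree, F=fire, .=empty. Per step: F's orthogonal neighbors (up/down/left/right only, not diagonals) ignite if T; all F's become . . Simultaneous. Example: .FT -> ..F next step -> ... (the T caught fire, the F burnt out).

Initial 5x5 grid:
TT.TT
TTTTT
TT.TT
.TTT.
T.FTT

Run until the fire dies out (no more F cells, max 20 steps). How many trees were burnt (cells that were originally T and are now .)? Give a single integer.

Answer: 18

Derivation:
Step 1: +2 fires, +1 burnt (F count now 2)
Step 2: +3 fires, +2 burnt (F count now 3)
Step 3: +2 fires, +3 burnt (F count now 2)
Step 4: +4 fires, +2 burnt (F count now 4)
Step 5: +5 fires, +4 burnt (F count now 5)
Step 6: +2 fires, +5 burnt (F count now 2)
Step 7: +0 fires, +2 burnt (F count now 0)
Fire out after step 7
Initially T: 19, now '.': 24
Total burnt (originally-T cells now '.'): 18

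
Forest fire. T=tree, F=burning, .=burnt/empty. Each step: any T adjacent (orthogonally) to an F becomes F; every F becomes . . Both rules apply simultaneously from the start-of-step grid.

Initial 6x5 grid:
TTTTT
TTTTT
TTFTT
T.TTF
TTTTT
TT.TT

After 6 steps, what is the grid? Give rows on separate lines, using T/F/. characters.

Step 1: 7 trees catch fire, 2 burn out
  TTTTT
  TTFTT
  TF.FF
  T.FF.
  TTTTF
  TT.TT
Step 2: 8 trees catch fire, 7 burn out
  TTFTT
  TF.FF
  F....
  T....
  TTFF.
  TT.TF
Step 3: 7 trees catch fire, 8 burn out
  TF.FF
  F....
  .....
  F....
  TF...
  TT.F.
Step 4: 3 trees catch fire, 7 burn out
  F....
  .....
  .....
  .....
  F....
  TF...
Step 5: 1 trees catch fire, 3 burn out
  .....
  .....
  .....
  .....
  .....
  F....
Step 6: 0 trees catch fire, 1 burn out
  .....
  .....
  .....
  .....
  .....
  .....

.....
.....
.....
.....
.....
.....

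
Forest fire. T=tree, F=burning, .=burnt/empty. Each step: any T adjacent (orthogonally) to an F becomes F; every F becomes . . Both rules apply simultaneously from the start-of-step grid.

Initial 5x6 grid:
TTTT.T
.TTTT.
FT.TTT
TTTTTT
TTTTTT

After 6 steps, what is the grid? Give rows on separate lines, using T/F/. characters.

Step 1: 2 trees catch fire, 1 burn out
  TTTT.T
  .TTTT.
  .F.TTT
  FTTTTT
  TTTTTT
Step 2: 3 trees catch fire, 2 burn out
  TTTT.T
  .FTTT.
  ...TTT
  .FTTTT
  FTTTTT
Step 3: 4 trees catch fire, 3 burn out
  TFTT.T
  ..FTT.
  ...TTT
  ..FTTT
  .FTTTT
Step 4: 5 trees catch fire, 4 burn out
  F.FT.T
  ...FT.
  ...TTT
  ...FTT
  ..FTTT
Step 5: 5 trees catch fire, 5 burn out
  ...F.T
  ....F.
  ...FTT
  ....FT
  ...FTT
Step 6: 3 trees catch fire, 5 burn out
  .....T
  ......
  ....FT
  .....F
  ....FT

.....T
......
....FT
.....F
....FT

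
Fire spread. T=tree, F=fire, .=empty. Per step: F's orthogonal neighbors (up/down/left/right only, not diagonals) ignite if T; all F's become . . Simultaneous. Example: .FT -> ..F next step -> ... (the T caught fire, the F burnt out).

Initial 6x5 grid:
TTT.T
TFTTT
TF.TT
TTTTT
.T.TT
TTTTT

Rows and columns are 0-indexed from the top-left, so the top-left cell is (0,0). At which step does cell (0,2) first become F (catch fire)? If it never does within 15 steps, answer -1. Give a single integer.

Step 1: cell (0,2)='T' (+5 fires, +2 burnt)
Step 2: cell (0,2)='F' (+6 fires, +5 burnt)
  -> target ignites at step 2
Step 3: cell (0,2)='.' (+4 fires, +6 burnt)
Step 4: cell (0,2)='.' (+6 fires, +4 burnt)
Step 5: cell (0,2)='.' (+2 fires, +6 burnt)
Step 6: cell (0,2)='.' (+1 fires, +2 burnt)
Step 7: cell (0,2)='.' (+0 fires, +1 burnt)
  fire out at step 7

2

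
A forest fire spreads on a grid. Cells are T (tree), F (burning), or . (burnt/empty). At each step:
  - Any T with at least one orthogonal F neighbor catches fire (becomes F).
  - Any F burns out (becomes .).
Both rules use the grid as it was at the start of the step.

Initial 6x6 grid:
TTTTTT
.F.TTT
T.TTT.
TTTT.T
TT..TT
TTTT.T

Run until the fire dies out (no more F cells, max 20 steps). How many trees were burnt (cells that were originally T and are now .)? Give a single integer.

Step 1: +1 fires, +1 burnt (F count now 1)
Step 2: +2 fires, +1 burnt (F count now 2)
Step 3: +1 fires, +2 burnt (F count now 1)
Step 4: +2 fires, +1 burnt (F count now 2)
Step 5: +3 fires, +2 burnt (F count now 3)
Step 6: +4 fires, +3 burnt (F count now 4)
Step 7: +1 fires, +4 burnt (F count now 1)
Step 8: +1 fires, +1 burnt (F count now 1)
Step 9: +2 fires, +1 burnt (F count now 2)
Step 10: +3 fires, +2 burnt (F count now 3)
Step 11: +2 fires, +3 burnt (F count now 2)
Step 12: +1 fires, +2 burnt (F count now 1)
Step 13: +0 fires, +1 burnt (F count now 0)
Fire out after step 13
Initially T: 27, now '.': 32
Total burnt (originally-T cells now '.'): 23

Answer: 23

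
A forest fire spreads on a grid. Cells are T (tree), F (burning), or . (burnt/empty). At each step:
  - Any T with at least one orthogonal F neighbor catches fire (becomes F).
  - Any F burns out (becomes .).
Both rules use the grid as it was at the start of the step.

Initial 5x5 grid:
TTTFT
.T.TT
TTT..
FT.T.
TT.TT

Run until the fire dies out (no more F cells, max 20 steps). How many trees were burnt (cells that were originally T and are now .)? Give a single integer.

Step 1: +6 fires, +2 burnt (F count now 6)
Step 2: +4 fires, +6 burnt (F count now 4)
Step 3: +3 fires, +4 burnt (F count now 3)
Step 4: +0 fires, +3 burnt (F count now 0)
Fire out after step 4
Initially T: 16, now '.': 22
Total burnt (originally-T cells now '.'): 13

Answer: 13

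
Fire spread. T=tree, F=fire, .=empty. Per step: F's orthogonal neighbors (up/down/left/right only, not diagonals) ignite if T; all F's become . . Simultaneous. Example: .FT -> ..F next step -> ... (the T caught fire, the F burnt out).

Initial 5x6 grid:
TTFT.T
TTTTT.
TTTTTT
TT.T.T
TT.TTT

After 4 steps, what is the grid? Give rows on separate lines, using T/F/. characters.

Step 1: 3 trees catch fire, 1 burn out
  TF.F.T
  TTFTT.
  TTTTTT
  TT.T.T
  TT.TTT
Step 2: 4 trees catch fire, 3 burn out
  F....T
  TF.FT.
  TTFTTT
  TT.T.T
  TT.TTT
Step 3: 4 trees catch fire, 4 burn out
  .....T
  F...F.
  TF.FTT
  TT.T.T
  TT.TTT
Step 4: 4 trees catch fire, 4 burn out
  .....T
  ......
  F...FT
  TF.F.T
  TT.TTT

.....T
......
F...FT
TF.F.T
TT.TTT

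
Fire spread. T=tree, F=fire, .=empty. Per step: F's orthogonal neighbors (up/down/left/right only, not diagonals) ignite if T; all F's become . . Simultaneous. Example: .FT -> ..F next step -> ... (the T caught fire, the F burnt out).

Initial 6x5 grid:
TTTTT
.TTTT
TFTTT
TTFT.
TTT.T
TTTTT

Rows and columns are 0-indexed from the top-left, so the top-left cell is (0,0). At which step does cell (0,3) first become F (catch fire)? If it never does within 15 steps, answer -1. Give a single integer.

Step 1: cell (0,3)='T' (+6 fires, +2 burnt)
Step 2: cell (0,3)='T' (+6 fires, +6 burnt)
Step 3: cell (0,3)='T' (+7 fires, +6 burnt)
Step 4: cell (0,3)='F' (+4 fires, +7 burnt)
  -> target ignites at step 4
Step 5: cell (0,3)='.' (+2 fires, +4 burnt)
Step 6: cell (0,3)='.' (+0 fires, +2 burnt)
  fire out at step 6

4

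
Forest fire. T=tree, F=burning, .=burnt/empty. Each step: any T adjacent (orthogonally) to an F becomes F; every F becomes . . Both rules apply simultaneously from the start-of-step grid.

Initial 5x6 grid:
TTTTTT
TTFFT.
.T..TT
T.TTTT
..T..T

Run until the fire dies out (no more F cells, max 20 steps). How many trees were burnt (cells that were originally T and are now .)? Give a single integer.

Answer: 18

Derivation:
Step 1: +4 fires, +2 burnt (F count now 4)
Step 2: +5 fires, +4 burnt (F count now 5)
Step 3: +4 fires, +5 burnt (F count now 4)
Step 4: +2 fires, +4 burnt (F count now 2)
Step 5: +2 fires, +2 burnt (F count now 2)
Step 6: +1 fires, +2 burnt (F count now 1)
Step 7: +0 fires, +1 burnt (F count now 0)
Fire out after step 7
Initially T: 19, now '.': 29
Total burnt (originally-T cells now '.'): 18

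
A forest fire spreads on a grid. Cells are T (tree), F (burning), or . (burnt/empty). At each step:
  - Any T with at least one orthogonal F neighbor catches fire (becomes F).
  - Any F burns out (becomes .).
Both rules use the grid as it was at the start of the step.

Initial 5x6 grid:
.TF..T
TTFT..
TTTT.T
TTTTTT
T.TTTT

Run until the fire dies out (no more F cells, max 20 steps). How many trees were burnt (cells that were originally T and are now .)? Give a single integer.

Answer: 20

Derivation:
Step 1: +4 fires, +2 burnt (F count now 4)
Step 2: +4 fires, +4 burnt (F count now 4)
Step 3: +4 fires, +4 burnt (F count now 4)
Step 4: +3 fires, +4 burnt (F count now 3)
Step 5: +3 fires, +3 burnt (F count now 3)
Step 6: +2 fires, +3 burnt (F count now 2)
Step 7: +0 fires, +2 burnt (F count now 0)
Fire out after step 7
Initially T: 21, now '.': 29
Total burnt (originally-T cells now '.'): 20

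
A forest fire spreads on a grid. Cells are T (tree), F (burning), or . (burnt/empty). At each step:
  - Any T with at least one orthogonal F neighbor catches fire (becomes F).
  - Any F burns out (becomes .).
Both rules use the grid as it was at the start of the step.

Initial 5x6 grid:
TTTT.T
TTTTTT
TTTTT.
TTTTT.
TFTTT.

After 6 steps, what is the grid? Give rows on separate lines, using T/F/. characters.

Step 1: 3 trees catch fire, 1 burn out
  TTTT.T
  TTTTTT
  TTTTT.
  TFTTT.
  F.FTT.
Step 2: 4 trees catch fire, 3 burn out
  TTTT.T
  TTTTTT
  TFTTT.
  F.FTT.
  ...FT.
Step 3: 5 trees catch fire, 4 burn out
  TTTT.T
  TFTTTT
  F.FTT.
  ...FT.
  ....F.
Step 4: 5 trees catch fire, 5 burn out
  TFTT.T
  F.FTTT
  ...FT.
  ....F.
  ......
Step 5: 4 trees catch fire, 5 burn out
  F.FT.T
  ...FTT
  ....F.
  ......
  ......
Step 6: 2 trees catch fire, 4 burn out
  ...F.T
  ....FT
  ......
  ......
  ......

...F.T
....FT
......
......
......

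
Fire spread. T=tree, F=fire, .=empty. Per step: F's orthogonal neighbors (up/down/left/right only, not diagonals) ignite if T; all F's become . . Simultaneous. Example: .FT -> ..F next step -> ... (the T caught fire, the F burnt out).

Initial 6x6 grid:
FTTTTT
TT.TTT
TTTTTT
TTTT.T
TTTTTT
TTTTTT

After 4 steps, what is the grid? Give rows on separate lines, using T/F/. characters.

Step 1: 2 trees catch fire, 1 burn out
  .FTTTT
  FT.TTT
  TTTTTT
  TTTT.T
  TTTTTT
  TTTTTT
Step 2: 3 trees catch fire, 2 burn out
  ..FTTT
  .F.TTT
  FTTTTT
  TTTT.T
  TTTTTT
  TTTTTT
Step 3: 3 trees catch fire, 3 burn out
  ...FTT
  ...TTT
  .FTTTT
  FTTT.T
  TTTTTT
  TTTTTT
Step 4: 5 trees catch fire, 3 burn out
  ....FT
  ...FTT
  ..FTTT
  .FTT.T
  FTTTTT
  TTTTTT

....FT
...FTT
..FTTT
.FTT.T
FTTTTT
TTTTTT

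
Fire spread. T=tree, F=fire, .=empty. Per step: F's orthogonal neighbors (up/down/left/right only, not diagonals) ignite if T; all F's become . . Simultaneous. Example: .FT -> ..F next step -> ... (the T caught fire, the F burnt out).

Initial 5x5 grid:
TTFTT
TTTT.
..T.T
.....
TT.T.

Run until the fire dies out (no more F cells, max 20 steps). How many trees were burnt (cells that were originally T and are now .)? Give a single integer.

Step 1: +3 fires, +1 burnt (F count now 3)
Step 2: +5 fires, +3 burnt (F count now 5)
Step 3: +1 fires, +5 burnt (F count now 1)
Step 4: +0 fires, +1 burnt (F count now 0)
Fire out after step 4
Initially T: 13, now '.': 21
Total burnt (originally-T cells now '.'): 9

Answer: 9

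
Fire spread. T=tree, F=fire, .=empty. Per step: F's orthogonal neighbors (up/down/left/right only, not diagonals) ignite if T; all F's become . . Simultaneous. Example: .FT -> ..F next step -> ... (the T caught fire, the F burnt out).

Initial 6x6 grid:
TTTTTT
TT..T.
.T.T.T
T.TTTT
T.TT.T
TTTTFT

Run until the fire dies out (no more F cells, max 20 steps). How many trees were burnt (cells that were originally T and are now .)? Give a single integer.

Answer: 16

Derivation:
Step 1: +2 fires, +1 burnt (F count now 2)
Step 2: +3 fires, +2 burnt (F count now 3)
Step 3: +4 fires, +3 burnt (F count now 4)
Step 4: +5 fires, +4 burnt (F count now 5)
Step 5: +1 fires, +5 burnt (F count now 1)
Step 6: +1 fires, +1 burnt (F count now 1)
Step 7: +0 fires, +1 burnt (F count now 0)
Fire out after step 7
Initially T: 26, now '.': 26
Total burnt (originally-T cells now '.'): 16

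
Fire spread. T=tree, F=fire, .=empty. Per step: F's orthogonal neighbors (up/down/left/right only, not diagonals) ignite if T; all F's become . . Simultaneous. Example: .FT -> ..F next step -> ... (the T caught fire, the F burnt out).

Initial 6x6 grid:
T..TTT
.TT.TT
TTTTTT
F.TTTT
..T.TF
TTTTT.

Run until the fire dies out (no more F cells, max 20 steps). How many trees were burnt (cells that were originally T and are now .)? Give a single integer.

Answer: 24

Derivation:
Step 1: +3 fires, +2 burnt (F count now 3)
Step 2: +4 fires, +3 burnt (F count now 4)
Step 3: +6 fires, +4 burnt (F count now 6)
Step 4: +6 fires, +6 burnt (F count now 6)
Step 5: +3 fires, +6 burnt (F count now 3)
Step 6: +2 fires, +3 burnt (F count now 2)
Step 7: +0 fires, +2 burnt (F count now 0)
Fire out after step 7
Initially T: 25, now '.': 35
Total burnt (originally-T cells now '.'): 24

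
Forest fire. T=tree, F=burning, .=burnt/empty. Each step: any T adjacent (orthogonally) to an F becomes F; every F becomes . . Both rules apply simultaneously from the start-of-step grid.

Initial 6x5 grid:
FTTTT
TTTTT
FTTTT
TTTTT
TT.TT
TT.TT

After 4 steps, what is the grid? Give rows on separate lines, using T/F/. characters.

Step 1: 4 trees catch fire, 2 burn out
  .FTTT
  FTTTT
  .FTTT
  FTTTT
  TT.TT
  TT.TT
Step 2: 5 trees catch fire, 4 burn out
  ..FTT
  .FTTT
  ..FTT
  .FTTT
  FT.TT
  TT.TT
Step 3: 6 trees catch fire, 5 burn out
  ...FT
  ..FTT
  ...FT
  ..FTT
  .F.TT
  FT.TT
Step 4: 5 trees catch fire, 6 burn out
  ....F
  ...FT
  ....F
  ...FT
  ...TT
  .F.TT

....F
...FT
....F
...FT
...TT
.F.TT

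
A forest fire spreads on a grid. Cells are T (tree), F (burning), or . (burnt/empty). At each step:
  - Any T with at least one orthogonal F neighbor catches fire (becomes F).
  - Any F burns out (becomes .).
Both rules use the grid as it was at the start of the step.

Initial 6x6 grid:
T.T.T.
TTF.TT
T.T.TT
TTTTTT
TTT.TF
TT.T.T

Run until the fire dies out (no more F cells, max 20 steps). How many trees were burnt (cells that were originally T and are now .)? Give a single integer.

Step 1: +6 fires, +2 burnt (F count now 6)
Step 2: +4 fires, +6 burnt (F count now 4)
Step 3: +7 fires, +4 burnt (F count now 7)
Step 4: +3 fires, +7 burnt (F count now 3)
Step 5: +3 fires, +3 burnt (F count now 3)
Step 6: +1 fires, +3 burnt (F count now 1)
Step 7: +0 fires, +1 burnt (F count now 0)
Fire out after step 7
Initially T: 25, now '.': 35
Total burnt (originally-T cells now '.'): 24

Answer: 24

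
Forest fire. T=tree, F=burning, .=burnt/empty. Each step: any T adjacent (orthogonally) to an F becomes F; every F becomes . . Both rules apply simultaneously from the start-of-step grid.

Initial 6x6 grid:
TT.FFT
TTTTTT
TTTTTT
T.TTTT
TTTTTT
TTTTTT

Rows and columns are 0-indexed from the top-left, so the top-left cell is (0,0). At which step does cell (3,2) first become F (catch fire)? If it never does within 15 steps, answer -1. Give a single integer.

Step 1: cell (3,2)='T' (+3 fires, +2 burnt)
Step 2: cell (3,2)='T' (+4 fires, +3 burnt)
Step 3: cell (3,2)='T' (+5 fires, +4 burnt)
Step 4: cell (3,2)='F' (+7 fires, +5 burnt)
  -> target ignites at step 4
Step 5: cell (3,2)='.' (+6 fires, +7 burnt)
Step 6: cell (3,2)='.' (+4 fires, +6 burnt)
Step 7: cell (3,2)='.' (+2 fires, +4 burnt)
Step 8: cell (3,2)='.' (+1 fires, +2 burnt)
Step 9: cell (3,2)='.' (+0 fires, +1 burnt)
  fire out at step 9

4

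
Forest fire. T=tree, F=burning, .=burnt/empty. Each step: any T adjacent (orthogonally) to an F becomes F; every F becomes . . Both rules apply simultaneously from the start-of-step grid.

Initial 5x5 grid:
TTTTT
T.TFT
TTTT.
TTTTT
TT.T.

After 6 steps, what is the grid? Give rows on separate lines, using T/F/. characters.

Step 1: 4 trees catch fire, 1 burn out
  TTTFT
  T.F.F
  TTTF.
  TTTTT
  TT.T.
Step 2: 4 trees catch fire, 4 burn out
  TTF.F
  T....
  TTF..
  TTTFT
  TT.T.
Step 3: 5 trees catch fire, 4 burn out
  TF...
  T....
  TF...
  TTF.F
  TT.F.
Step 4: 3 trees catch fire, 5 burn out
  F....
  T....
  F....
  TF...
  TT...
Step 5: 3 trees catch fire, 3 burn out
  .....
  F....
  .....
  F....
  TF...
Step 6: 1 trees catch fire, 3 burn out
  .....
  .....
  .....
  .....
  F....

.....
.....
.....
.....
F....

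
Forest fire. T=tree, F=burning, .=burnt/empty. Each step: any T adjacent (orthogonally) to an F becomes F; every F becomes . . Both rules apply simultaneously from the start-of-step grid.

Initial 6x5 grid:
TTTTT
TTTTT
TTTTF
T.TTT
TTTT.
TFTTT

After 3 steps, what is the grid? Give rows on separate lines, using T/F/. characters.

Step 1: 6 trees catch fire, 2 burn out
  TTTTT
  TTTTF
  TTTF.
  T.TTF
  TFTT.
  F.FTT
Step 2: 7 trees catch fire, 6 burn out
  TTTTF
  TTTF.
  TTF..
  T.TF.
  F.FT.
  ...FT
Step 3: 7 trees catch fire, 7 burn out
  TTTF.
  TTF..
  TF...
  F.F..
  ...F.
  ....F

TTTF.
TTF..
TF...
F.F..
...F.
....F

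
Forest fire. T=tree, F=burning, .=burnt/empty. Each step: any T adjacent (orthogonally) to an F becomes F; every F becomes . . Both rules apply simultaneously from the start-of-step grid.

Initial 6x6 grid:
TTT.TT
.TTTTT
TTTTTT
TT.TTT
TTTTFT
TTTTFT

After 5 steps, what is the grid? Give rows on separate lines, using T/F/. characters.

Step 1: 5 trees catch fire, 2 burn out
  TTT.TT
  .TTTTT
  TTTTTT
  TT.TFT
  TTTF.F
  TTTF.F
Step 2: 5 trees catch fire, 5 burn out
  TTT.TT
  .TTTTT
  TTTTFT
  TT.F.F
  TTF...
  TTF...
Step 3: 5 trees catch fire, 5 burn out
  TTT.TT
  .TTTFT
  TTTF.F
  TT....
  TF....
  TF....
Step 4: 7 trees catch fire, 5 burn out
  TTT.FT
  .TTF.F
  TTF...
  TF....
  F.....
  F.....
Step 5: 4 trees catch fire, 7 burn out
  TTT..F
  .TF...
  TF....
  F.....
  ......
  ......

TTT..F
.TF...
TF....
F.....
......
......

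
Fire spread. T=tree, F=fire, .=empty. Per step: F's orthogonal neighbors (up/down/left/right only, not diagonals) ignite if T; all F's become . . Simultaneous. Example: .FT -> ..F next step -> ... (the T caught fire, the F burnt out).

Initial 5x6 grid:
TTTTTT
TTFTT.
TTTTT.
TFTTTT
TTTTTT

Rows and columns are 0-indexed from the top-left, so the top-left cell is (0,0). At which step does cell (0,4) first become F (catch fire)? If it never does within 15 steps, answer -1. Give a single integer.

Step 1: cell (0,4)='T' (+8 fires, +2 burnt)
Step 2: cell (0,4)='T' (+9 fires, +8 burnt)
Step 3: cell (0,4)='F' (+5 fires, +9 burnt)
  -> target ignites at step 3
Step 4: cell (0,4)='.' (+3 fires, +5 burnt)
Step 5: cell (0,4)='.' (+1 fires, +3 burnt)
Step 6: cell (0,4)='.' (+0 fires, +1 burnt)
  fire out at step 6

3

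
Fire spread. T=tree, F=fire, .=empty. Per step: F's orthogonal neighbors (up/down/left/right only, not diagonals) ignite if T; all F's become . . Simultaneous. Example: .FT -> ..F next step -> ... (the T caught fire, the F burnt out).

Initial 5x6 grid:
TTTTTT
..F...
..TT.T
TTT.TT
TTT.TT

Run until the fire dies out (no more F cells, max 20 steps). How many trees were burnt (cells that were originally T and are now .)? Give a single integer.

Answer: 14

Derivation:
Step 1: +2 fires, +1 burnt (F count now 2)
Step 2: +4 fires, +2 burnt (F count now 4)
Step 3: +4 fires, +4 burnt (F count now 4)
Step 4: +3 fires, +4 burnt (F count now 3)
Step 5: +1 fires, +3 burnt (F count now 1)
Step 6: +0 fires, +1 burnt (F count now 0)
Fire out after step 6
Initially T: 19, now '.': 25
Total burnt (originally-T cells now '.'): 14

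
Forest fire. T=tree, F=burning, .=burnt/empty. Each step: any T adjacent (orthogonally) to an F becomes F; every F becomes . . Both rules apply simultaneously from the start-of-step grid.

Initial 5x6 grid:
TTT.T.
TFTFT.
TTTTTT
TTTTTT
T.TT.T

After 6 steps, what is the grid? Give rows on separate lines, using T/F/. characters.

Step 1: 6 trees catch fire, 2 burn out
  TFT.T.
  F.F.F.
  TFTFTT
  TTTTTT
  T.TT.T
Step 2: 8 trees catch fire, 6 burn out
  F.F.F.
  ......
  F.F.FT
  TFTFTT
  T.TT.T
Step 3: 5 trees catch fire, 8 burn out
  ......
  ......
  .....F
  F.F.FT
  T.TF.T
Step 4: 3 trees catch fire, 5 burn out
  ......
  ......
  ......
  .....F
  F.F..T
Step 5: 1 trees catch fire, 3 burn out
  ......
  ......
  ......
  ......
  .....F
Step 6: 0 trees catch fire, 1 burn out
  ......
  ......
  ......
  ......
  ......

......
......
......
......
......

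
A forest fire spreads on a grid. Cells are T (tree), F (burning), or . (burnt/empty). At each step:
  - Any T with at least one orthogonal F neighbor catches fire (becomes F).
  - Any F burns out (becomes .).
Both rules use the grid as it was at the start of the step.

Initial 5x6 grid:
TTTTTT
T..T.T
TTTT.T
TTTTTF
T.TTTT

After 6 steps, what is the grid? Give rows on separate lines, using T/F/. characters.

Step 1: 3 trees catch fire, 1 burn out
  TTTTTT
  T..T.T
  TTTT.F
  TTTTF.
  T.TTTF
Step 2: 3 trees catch fire, 3 burn out
  TTTTTT
  T..T.F
  TTTT..
  TTTF..
  T.TTF.
Step 3: 4 trees catch fire, 3 burn out
  TTTTTF
  T..T..
  TTTF..
  TTF...
  T.TF..
Step 4: 5 trees catch fire, 4 burn out
  TTTTF.
  T..F..
  TTF...
  TF....
  T.F...
Step 5: 3 trees catch fire, 5 burn out
  TTTF..
  T.....
  TF....
  F.....
  T.....
Step 6: 3 trees catch fire, 3 burn out
  TTF...
  T.....
  F.....
  ......
  F.....

TTF...
T.....
F.....
......
F.....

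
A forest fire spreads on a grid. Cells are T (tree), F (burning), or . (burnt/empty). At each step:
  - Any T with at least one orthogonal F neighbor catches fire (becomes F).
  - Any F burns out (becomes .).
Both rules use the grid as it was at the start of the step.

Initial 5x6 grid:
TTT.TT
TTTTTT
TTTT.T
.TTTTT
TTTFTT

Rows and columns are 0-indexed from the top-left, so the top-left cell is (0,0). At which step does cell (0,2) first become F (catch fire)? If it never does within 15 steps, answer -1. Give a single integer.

Step 1: cell (0,2)='T' (+3 fires, +1 burnt)
Step 2: cell (0,2)='T' (+5 fires, +3 burnt)
Step 3: cell (0,2)='T' (+5 fires, +5 burnt)
Step 4: cell (0,2)='T' (+4 fires, +5 burnt)
Step 5: cell (0,2)='F' (+5 fires, +4 burnt)
  -> target ignites at step 5
Step 6: cell (0,2)='.' (+3 fires, +5 burnt)
Step 7: cell (0,2)='.' (+1 fires, +3 burnt)
Step 8: cell (0,2)='.' (+0 fires, +1 burnt)
  fire out at step 8

5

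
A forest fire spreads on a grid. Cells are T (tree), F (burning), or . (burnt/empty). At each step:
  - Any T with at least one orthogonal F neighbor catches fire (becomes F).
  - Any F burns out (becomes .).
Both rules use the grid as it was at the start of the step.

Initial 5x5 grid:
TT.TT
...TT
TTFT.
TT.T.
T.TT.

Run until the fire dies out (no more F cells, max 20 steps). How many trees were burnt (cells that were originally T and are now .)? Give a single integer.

Step 1: +2 fires, +1 burnt (F count now 2)
Step 2: +4 fires, +2 burnt (F count now 4)
Step 3: +4 fires, +4 burnt (F count now 4)
Step 4: +3 fires, +4 burnt (F count now 3)
Step 5: +0 fires, +3 burnt (F count now 0)
Fire out after step 5
Initially T: 15, now '.': 23
Total burnt (originally-T cells now '.'): 13

Answer: 13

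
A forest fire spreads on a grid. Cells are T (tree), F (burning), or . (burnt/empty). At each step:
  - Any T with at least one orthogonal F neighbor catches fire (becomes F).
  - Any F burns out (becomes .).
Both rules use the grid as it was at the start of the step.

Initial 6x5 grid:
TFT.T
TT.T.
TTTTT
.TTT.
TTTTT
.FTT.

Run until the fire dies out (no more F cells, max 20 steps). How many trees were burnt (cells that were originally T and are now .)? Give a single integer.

Answer: 20

Derivation:
Step 1: +5 fires, +2 burnt (F count now 5)
Step 2: +6 fires, +5 burnt (F count now 6)
Step 3: +4 fires, +6 burnt (F count now 4)
Step 4: +3 fires, +4 burnt (F count now 3)
Step 5: +2 fires, +3 burnt (F count now 2)
Step 6: +0 fires, +2 burnt (F count now 0)
Fire out after step 6
Initially T: 21, now '.': 29
Total burnt (originally-T cells now '.'): 20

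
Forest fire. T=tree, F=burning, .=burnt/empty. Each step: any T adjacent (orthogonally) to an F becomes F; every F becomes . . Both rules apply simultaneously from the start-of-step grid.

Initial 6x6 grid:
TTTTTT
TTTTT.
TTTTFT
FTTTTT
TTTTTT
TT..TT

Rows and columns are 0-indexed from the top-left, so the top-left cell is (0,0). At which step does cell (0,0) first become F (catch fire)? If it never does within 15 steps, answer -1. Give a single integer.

Step 1: cell (0,0)='T' (+7 fires, +2 burnt)
Step 2: cell (0,0)='T' (+11 fires, +7 burnt)
Step 3: cell (0,0)='F' (+10 fires, +11 burnt)
  -> target ignites at step 3
Step 4: cell (0,0)='.' (+3 fires, +10 burnt)
Step 5: cell (0,0)='.' (+0 fires, +3 burnt)
  fire out at step 5

3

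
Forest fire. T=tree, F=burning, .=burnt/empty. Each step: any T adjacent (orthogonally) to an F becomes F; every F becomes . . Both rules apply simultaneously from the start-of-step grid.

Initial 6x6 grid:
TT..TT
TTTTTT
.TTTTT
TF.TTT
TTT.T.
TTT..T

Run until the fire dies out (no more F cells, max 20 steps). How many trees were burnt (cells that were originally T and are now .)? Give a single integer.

Answer: 26

Derivation:
Step 1: +3 fires, +1 burnt (F count now 3)
Step 2: +5 fires, +3 burnt (F count now 5)
Step 3: +6 fires, +5 burnt (F count now 6)
Step 4: +4 fires, +6 burnt (F count now 4)
Step 5: +3 fires, +4 burnt (F count now 3)
Step 6: +4 fires, +3 burnt (F count now 4)
Step 7: +1 fires, +4 burnt (F count now 1)
Step 8: +0 fires, +1 burnt (F count now 0)
Fire out after step 8
Initially T: 27, now '.': 35
Total burnt (originally-T cells now '.'): 26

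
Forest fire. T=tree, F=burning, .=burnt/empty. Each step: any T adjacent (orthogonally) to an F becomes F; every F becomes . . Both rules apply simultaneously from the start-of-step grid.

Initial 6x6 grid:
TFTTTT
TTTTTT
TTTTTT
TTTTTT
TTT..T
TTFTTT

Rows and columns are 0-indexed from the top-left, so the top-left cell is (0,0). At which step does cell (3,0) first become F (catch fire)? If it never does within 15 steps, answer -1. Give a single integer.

Step 1: cell (3,0)='T' (+6 fires, +2 burnt)
Step 2: cell (3,0)='T' (+8 fires, +6 burnt)
Step 3: cell (3,0)='T' (+8 fires, +8 burnt)
Step 4: cell (3,0)='F' (+6 fires, +8 burnt)
  -> target ignites at step 4
Step 5: cell (3,0)='.' (+3 fires, +6 burnt)
Step 6: cell (3,0)='.' (+1 fires, +3 burnt)
Step 7: cell (3,0)='.' (+0 fires, +1 burnt)
  fire out at step 7

4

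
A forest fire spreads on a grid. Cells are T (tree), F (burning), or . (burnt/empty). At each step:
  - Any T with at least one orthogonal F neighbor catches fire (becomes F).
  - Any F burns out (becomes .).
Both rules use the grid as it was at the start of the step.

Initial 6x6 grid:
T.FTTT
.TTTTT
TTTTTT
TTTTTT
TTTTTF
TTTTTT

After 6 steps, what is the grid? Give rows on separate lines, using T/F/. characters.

Step 1: 5 trees catch fire, 2 burn out
  T..FTT
  .TFTTT
  TTTTTT
  TTTTTF
  TTTTF.
  TTTTTF
Step 2: 8 trees catch fire, 5 burn out
  T...FT
  .F.FTT
  TTFTTF
  TTTTF.
  TTTF..
  TTTTF.
Step 3: 10 trees catch fire, 8 burn out
  T....F
  ....FF
  TF.FF.
  TTFF..
  TTF...
  TTTF..
Step 4: 4 trees catch fire, 10 burn out
  T.....
  ......
  F.....
  TF....
  TF....
  TTF...
Step 5: 3 trees catch fire, 4 burn out
  T.....
  ......
  ......
  F.....
  F.....
  TF....
Step 6: 1 trees catch fire, 3 burn out
  T.....
  ......
  ......
  ......
  ......
  F.....

T.....
......
......
......
......
F.....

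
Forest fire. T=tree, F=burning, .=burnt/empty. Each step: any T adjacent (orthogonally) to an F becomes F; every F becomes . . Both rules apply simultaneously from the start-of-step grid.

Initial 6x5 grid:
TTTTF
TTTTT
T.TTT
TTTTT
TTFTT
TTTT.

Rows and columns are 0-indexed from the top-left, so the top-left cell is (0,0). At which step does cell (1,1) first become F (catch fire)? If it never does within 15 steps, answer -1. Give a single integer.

Step 1: cell (1,1)='T' (+6 fires, +2 burnt)
Step 2: cell (1,1)='T' (+10 fires, +6 burnt)
Step 3: cell (1,1)='T' (+6 fires, +10 burnt)
Step 4: cell (1,1)='F' (+3 fires, +6 burnt)
  -> target ignites at step 4
Step 5: cell (1,1)='.' (+1 fires, +3 burnt)
Step 6: cell (1,1)='.' (+0 fires, +1 burnt)
  fire out at step 6

4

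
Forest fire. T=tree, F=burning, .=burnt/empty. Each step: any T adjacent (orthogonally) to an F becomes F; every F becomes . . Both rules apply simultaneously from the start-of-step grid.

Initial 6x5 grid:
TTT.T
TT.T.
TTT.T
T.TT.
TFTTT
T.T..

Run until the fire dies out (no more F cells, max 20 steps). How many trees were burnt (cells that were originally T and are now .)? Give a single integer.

Step 1: +2 fires, +1 burnt (F count now 2)
Step 2: +5 fires, +2 burnt (F count now 5)
Step 3: +4 fires, +5 burnt (F count now 4)
Step 4: +2 fires, +4 burnt (F count now 2)
Step 5: +2 fires, +2 burnt (F count now 2)
Step 6: +1 fires, +2 burnt (F count now 1)
Step 7: +1 fires, +1 burnt (F count now 1)
Step 8: +0 fires, +1 burnt (F count now 0)
Fire out after step 8
Initially T: 20, now '.': 27
Total burnt (originally-T cells now '.'): 17

Answer: 17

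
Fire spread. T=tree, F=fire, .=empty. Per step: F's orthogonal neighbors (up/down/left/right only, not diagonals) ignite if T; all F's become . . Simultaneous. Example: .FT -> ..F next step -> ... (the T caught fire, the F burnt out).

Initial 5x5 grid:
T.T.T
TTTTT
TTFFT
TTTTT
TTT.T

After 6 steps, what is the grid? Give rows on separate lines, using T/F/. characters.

Step 1: 6 trees catch fire, 2 burn out
  T.T.T
  TTFFT
  TF..F
  TTFFT
  TTT.T
Step 2: 7 trees catch fire, 6 burn out
  T.F.T
  TF..F
  F....
  TF..F
  TTF.T
Step 3: 5 trees catch fire, 7 burn out
  T...F
  F....
  .....
  F....
  TF..F
Step 4: 2 trees catch fire, 5 burn out
  F....
  .....
  .....
  .....
  F....
Step 5: 0 trees catch fire, 2 burn out
  .....
  .....
  .....
  .....
  .....
Step 6: 0 trees catch fire, 0 burn out
  .....
  .....
  .....
  .....
  .....

.....
.....
.....
.....
.....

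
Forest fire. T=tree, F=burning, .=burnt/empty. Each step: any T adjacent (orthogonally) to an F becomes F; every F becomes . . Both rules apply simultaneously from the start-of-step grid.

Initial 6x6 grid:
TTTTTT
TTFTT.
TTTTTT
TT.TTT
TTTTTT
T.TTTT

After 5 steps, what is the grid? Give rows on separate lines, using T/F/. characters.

Step 1: 4 trees catch fire, 1 burn out
  TTFTTT
  TF.FT.
  TTFTTT
  TT.TTT
  TTTTTT
  T.TTTT
Step 2: 6 trees catch fire, 4 burn out
  TF.FTT
  F...F.
  TF.FTT
  TT.TTT
  TTTTTT
  T.TTTT
Step 3: 6 trees catch fire, 6 burn out
  F...FT
  ......
  F...FT
  TF.FTT
  TTTTTT
  T.TTTT
Step 4: 6 trees catch fire, 6 burn out
  .....F
  ......
  .....F
  F...FT
  TFTFTT
  T.TTTT
Step 5: 5 trees catch fire, 6 burn out
  ......
  ......
  ......
  .....F
  F.F.FT
  T.TFTT

......
......
......
.....F
F.F.FT
T.TFTT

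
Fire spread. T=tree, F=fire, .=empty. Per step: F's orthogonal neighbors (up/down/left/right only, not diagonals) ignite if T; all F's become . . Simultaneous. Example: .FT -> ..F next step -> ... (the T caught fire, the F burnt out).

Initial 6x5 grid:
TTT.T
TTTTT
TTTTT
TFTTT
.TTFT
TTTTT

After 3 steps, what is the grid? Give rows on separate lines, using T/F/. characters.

Step 1: 8 trees catch fire, 2 burn out
  TTT.T
  TTTTT
  TFTTT
  F.FFT
  .FF.F
  TTTFT
Step 2: 8 trees catch fire, 8 burn out
  TTT.T
  TFTTT
  F.FFT
  ....F
  .....
  TFF.F
Step 3: 6 trees catch fire, 8 burn out
  TFT.T
  F.FFT
  ....F
  .....
  .....
  F....

TFT.T
F.FFT
....F
.....
.....
F....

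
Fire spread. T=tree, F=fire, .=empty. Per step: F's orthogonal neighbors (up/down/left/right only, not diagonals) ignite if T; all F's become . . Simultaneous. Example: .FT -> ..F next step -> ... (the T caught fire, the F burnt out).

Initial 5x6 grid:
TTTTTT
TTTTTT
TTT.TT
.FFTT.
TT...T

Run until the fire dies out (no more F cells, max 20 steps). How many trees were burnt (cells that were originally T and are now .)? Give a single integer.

Step 1: +4 fires, +2 burnt (F count now 4)
Step 2: +5 fires, +4 burnt (F count now 5)
Step 3: +5 fires, +5 burnt (F count now 5)
Step 4: +4 fires, +5 burnt (F count now 4)
Step 5: +2 fires, +4 burnt (F count now 2)
Step 6: +1 fires, +2 burnt (F count now 1)
Step 7: +0 fires, +1 burnt (F count now 0)
Fire out after step 7
Initially T: 22, now '.': 29
Total burnt (originally-T cells now '.'): 21

Answer: 21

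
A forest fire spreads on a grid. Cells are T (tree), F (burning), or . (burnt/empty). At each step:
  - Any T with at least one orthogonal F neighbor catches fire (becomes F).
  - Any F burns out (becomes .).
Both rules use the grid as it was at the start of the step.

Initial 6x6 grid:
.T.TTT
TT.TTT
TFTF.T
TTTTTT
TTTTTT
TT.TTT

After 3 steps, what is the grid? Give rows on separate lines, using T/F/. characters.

Step 1: 6 trees catch fire, 2 burn out
  .T.TTT
  TF.FTT
  F.F..T
  TFTFTT
  TTTTTT
  TT.TTT
Step 2: 9 trees catch fire, 6 burn out
  .F.FTT
  F...FT
  .....T
  F.F.FT
  TFTFTT
  TT.TTT
Step 3: 8 trees catch fire, 9 burn out
  ....FT
  .....F
  .....T
  .....F
  F.F.FT
  TF.FTT

....FT
.....F
.....T
.....F
F.F.FT
TF.FTT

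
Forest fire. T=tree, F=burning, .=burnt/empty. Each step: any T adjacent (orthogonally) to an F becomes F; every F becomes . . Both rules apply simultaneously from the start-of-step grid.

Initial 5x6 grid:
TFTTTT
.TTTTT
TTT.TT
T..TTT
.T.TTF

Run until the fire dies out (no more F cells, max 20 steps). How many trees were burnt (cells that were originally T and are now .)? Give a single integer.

Step 1: +5 fires, +2 burnt (F count now 5)
Step 2: +6 fires, +5 burnt (F count now 6)
Step 3: +7 fires, +6 burnt (F count now 7)
Step 4: +3 fires, +7 burnt (F count now 3)
Step 5: +0 fires, +3 burnt (F count now 0)
Fire out after step 5
Initially T: 22, now '.': 29
Total burnt (originally-T cells now '.'): 21

Answer: 21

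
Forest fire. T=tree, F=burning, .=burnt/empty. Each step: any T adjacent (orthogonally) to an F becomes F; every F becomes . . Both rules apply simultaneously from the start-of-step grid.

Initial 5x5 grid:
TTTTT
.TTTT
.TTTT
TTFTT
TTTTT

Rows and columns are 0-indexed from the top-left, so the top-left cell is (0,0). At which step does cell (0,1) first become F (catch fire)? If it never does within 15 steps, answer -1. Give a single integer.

Step 1: cell (0,1)='T' (+4 fires, +1 burnt)
Step 2: cell (0,1)='T' (+7 fires, +4 burnt)
Step 3: cell (0,1)='T' (+6 fires, +7 burnt)
Step 4: cell (0,1)='F' (+3 fires, +6 burnt)
  -> target ignites at step 4
Step 5: cell (0,1)='.' (+2 fires, +3 burnt)
Step 6: cell (0,1)='.' (+0 fires, +2 burnt)
  fire out at step 6

4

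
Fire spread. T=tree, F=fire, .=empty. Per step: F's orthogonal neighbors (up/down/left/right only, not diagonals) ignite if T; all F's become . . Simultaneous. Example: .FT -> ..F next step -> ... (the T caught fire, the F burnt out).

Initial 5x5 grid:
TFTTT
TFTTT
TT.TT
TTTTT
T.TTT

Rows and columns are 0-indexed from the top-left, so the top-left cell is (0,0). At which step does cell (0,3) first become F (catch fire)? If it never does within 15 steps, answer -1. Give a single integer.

Step 1: cell (0,3)='T' (+5 fires, +2 burnt)
Step 2: cell (0,3)='F' (+4 fires, +5 burnt)
  -> target ignites at step 2
Step 3: cell (0,3)='.' (+5 fires, +4 burnt)
Step 4: cell (0,3)='.' (+4 fires, +5 burnt)
Step 5: cell (0,3)='.' (+2 fires, +4 burnt)
Step 6: cell (0,3)='.' (+1 fires, +2 burnt)
Step 7: cell (0,3)='.' (+0 fires, +1 burnt)
  fire out at step 7

2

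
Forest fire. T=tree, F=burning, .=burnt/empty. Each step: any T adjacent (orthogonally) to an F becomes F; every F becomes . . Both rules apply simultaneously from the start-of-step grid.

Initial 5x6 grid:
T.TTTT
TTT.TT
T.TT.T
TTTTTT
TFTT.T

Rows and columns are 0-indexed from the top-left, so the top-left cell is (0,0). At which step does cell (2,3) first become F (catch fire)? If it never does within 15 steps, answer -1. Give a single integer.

Step 1: cell (2,3)='T' (+3 fires, +1 burnt)
Step 2: cell (2,3)='T' (+3 fires, +3 burnt)
Step 3: cell (2,3)='T' (+3 fires, +3 burnt)
Step 4: cell (2,3)='F' (+4 fires, +3 burnt)
  -> target ignites at step 4
Step 5: cell (2,3)='.' (+4 fires, +4 burnt)
Step 6: cell (2,3)='.' (+3 fires, +4 burnt)
Step 7: cell (2,3)='.' (+2 fires, +3 burnt)
Step 8: cell (2,3)='.' (+2 fires, +2 burnt)
Step 9: cell (2,3)='.' (+0 fires, +2 burnt)
  fire out at step 9

4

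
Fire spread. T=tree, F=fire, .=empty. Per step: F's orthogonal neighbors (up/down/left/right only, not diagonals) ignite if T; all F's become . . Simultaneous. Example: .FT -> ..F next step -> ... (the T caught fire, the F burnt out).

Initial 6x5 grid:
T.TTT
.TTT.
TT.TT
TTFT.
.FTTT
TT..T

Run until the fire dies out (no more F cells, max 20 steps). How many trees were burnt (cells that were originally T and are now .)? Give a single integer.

Answer: 19

Derivation:
Step 1: +4 fires, +2 burnt (F count now 4)
Step 2: +5 fires, +4 burnt (F count now 5)
Step 3: +5 fires, +5 burnt (F count now 5)
Step 4: +3 fires, +5 burnt (F count now 3)
Step 5: +2 fires, +3 burnt (F count now 2)
Step 6: +0 fires, +2 burnt (F count now 0)
Fire out after step 6
Initially T: 20, now '.': 29
Total burnt (originally-T cells now '.'): 19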